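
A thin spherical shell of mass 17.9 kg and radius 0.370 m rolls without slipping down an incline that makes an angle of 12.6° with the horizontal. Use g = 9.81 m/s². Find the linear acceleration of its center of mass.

a ≈ 1.28 m/s²

Translation along the incline: Mg sinθ − f = Ma.
Rotation about the center: fR = Iα with I = (2/3)MR². No-slip gives a = αR, so f = (I/R²)a = (2/3)M a.
Substituting: Mg sinθ = (1 + 0.6667)Ma, so a = g sinθ/(1 + 0.6667) = (9.81) sin 12.6° / 1.667 = 1.284 m/s².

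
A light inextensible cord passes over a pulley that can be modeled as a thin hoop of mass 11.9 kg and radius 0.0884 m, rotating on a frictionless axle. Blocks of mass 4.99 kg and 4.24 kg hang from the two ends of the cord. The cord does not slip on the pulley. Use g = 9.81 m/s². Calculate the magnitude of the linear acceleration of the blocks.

a ≈ 0.348 m/s²

I = MR² = (11.9)(0.0884)² = 0.09299 kg·m².
Heavier block: m₁g − T₁ = m₁a. Lighter block: T₂ − m₂g = m₂a.
Pulley: (T₁ − T₂)R = Iα = I(a/R), so T₁ − T₂ = (I/R²)a = 1·M_p a = 11.90·a.
Adding the three: (m₁ − m₂)g = (m₁ + m₂ + 11.90)a, so a = (4.99 − 4.24)(9.81)/(4.99 + 4.24 + 11.90) = 0.3482 m/s².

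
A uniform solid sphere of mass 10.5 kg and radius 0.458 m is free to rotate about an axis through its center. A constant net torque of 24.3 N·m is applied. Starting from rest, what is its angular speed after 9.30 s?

ω ≈ 257 rad/s

I = (2/5)MR² = (2/5)(10.5)(0.458)² = 0.8810 kg·m².
α = τ/I = 24.3/0.8810 = 27.58 rad/s².
ω = ω₀ + αt = 0 + (27.58)(9.30) = 256.5 rad/s.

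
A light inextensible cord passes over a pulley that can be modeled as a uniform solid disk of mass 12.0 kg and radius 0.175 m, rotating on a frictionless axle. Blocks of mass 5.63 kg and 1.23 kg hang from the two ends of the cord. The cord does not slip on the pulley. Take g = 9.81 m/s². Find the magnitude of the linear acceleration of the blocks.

a ≈ 3.36 m/s²

I = ½MR² = (1/2)(12.0)(0.175)² = 0.1837 kg·m².
Heavier block: m₁g − T₁ = m₁a. Lighter block: T₂ − m₂g = m₂a.
Pulley: (T₁ − T₂)R = Iα = I(a/R), so T₁ − T₂ = (I/R²)a = (1/2)M_p a = 6.000·a.
Adding the three: (m₁ − m₂)g = (m₁ + m₂ + 6.000)a, so a = (5.63 − 1.23)(9.81)/(5.63 + 1.23 + 6.000) = 3.356 m/s².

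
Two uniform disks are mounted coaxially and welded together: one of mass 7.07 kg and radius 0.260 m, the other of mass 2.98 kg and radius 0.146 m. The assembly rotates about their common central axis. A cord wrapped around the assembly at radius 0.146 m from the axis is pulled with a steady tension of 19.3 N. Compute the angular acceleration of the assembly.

I = ½M₁R₁² + ½M₂R₂² = ½(7.07)(0.260)² + ½(2.98)(0.146)² = 0.2707 kg·m².
τ = F r = (19.3)(0.146) = 2.818 N·m.
α = τ/I = 2.818/0.2707 = 10.41 rad/s².

α ≈ 10.4 rad/s²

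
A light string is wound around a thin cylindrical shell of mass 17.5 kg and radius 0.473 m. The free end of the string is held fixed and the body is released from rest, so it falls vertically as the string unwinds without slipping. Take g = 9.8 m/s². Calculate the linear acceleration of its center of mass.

a ≈ 4.90 m/s²

Translation: Mg − T = Ma. Rotation about the center: TR = Iα with I = MR².
With a = αR: T = (I/R²)a = M a, so Mg = (1 + 1.000)Ma.
a = g/(1 + 1.000) = 9.8/2.000 = 4.900 m/s².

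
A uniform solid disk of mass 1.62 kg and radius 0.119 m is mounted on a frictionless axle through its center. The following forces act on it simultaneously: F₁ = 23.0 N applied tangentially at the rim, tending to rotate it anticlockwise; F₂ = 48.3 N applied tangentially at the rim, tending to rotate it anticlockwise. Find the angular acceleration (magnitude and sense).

α ≈ 740 rad/s², anticlockwise

I = ½MR² = (1/2)(1.62)(0.119)² = 0.01147 kg·m².
Taking anticlockwise as positive: τ₁ = +(23.0)(0.119) = +2.737 N·m; τ₂ = +(48.3)(0.119) = +5.748 N·m.
Net torque τ = 8.485 N·m.
α = τ/I = 8.485/0.01147 = 739.7 rad/s².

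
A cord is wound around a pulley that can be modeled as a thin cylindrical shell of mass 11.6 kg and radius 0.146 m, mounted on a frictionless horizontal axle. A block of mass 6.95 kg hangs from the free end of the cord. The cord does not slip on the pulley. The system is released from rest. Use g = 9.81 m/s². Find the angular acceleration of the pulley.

α ≈ 25.2 rad/s²

I = MR² = (11.6)(0.146)² = 0.2473 kg·m².
Block: mg − T = ma. Pulley: TR = Iα. No-slip: a = αR, so T = (I/R²)a = 11.60·a.
Then mg = (m + 11.60)a, so a = (6.95)(9.81)/(6.95 + 11.60) = 3.675 m/s².
α = a/R = 3.675/0.146 = 25.17 rad/s².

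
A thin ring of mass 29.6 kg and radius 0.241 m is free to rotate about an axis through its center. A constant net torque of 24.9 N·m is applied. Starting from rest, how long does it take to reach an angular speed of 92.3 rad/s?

I = MR² = (29.6)(0.241)² = 1.719 kg·m².
α = τ/I = 24.9/1.719 = 14.48 rad/s².
ω = αt ⇒ t = ω/α = 92.3/14.48 = 6.373 s.

t ≈ 6.37 s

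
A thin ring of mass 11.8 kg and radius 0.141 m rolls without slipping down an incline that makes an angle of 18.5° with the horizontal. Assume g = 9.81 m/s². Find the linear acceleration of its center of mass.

Translation along the incline: Mg sinθ − f = Ma.
Rotation about the center: fR = Iα with I = MR². No-slip gives a = αR, so f = (I/R²)a = M a.
Substituting: Mg sinθ = (1 + 1.000)Ma, so a = g sinθ/(1 + 1.000) = (9.81) sin 18.5° / 2.000 = 1.556 m/s².

a ≈ 1.56 m/s²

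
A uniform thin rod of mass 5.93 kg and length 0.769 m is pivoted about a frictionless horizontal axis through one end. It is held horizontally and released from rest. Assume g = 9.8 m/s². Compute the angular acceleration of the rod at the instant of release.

About the pivot, I = (1/3)ML² = (1/3)(5.93)(0.769)² = 1.169 kg·m².
The weight acts at the center, a distance L/2 = 0.3845 m from the pivot; τ = Mg(L/2) = 22.34 N·m.
α = τ/I = 22.34/1.169 = 19.12 rad/s².

α ≈ 19.1 rad/s²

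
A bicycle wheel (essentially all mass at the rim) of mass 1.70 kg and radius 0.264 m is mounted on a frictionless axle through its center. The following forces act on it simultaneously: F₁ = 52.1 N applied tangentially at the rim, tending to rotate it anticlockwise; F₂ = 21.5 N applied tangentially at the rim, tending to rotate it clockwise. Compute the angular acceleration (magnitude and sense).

I = MR² = (1.70)(0.264)² = 0.1185 kg·m².
Taking anticlockwise as positive: τ₁ = +(52.1)(0.264) = +13.75 N·m; τ₂ = −(21.5)(0.264) = −5.676 N·m.
Net torque τ = 8.078 N·m.
α = τ/I = 8.078/0.1185 = 68.18 rad/s².

α ≈ 68.2 rad/s², anticlockwise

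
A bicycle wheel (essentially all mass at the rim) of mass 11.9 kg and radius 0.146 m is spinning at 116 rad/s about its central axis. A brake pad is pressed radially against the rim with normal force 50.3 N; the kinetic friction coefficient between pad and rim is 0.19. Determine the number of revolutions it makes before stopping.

I = MR² = (11.9)(0.146)² = 0.2537 kg·m².
Friction force f = μN = (0.19)(50.3) = 9.557 N at the rim; torque magnitude τ = fR = 1.395 N·m, opposing ω.
|α| = τ/I = 1.395/0.2537 = 5.501 rad/s² (deceleration).
ω² = ω₀² − 2|α|θ with ω = 0 ⇒ θ = ω₀²/(2|α|) = 1223 rad = 194.7 rev.

≈ 195 revolutions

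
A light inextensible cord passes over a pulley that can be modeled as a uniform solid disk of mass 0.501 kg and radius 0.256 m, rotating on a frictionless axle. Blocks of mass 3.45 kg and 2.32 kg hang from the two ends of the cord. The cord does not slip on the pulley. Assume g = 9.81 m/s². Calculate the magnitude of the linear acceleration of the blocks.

I = ½MR² = (1/2)(0.501)(0.256)² = 0.01642 kg·m².
Heavier block: m₁g − T₁ = m₁a. Lighter block: T₂ − m₂g = m₂a.
Pulley: (T₁ − T₂)R = Iα = I(a/R), so T₁ − T₂ = (I/R²)a = (1/2)M_p a = 0.2505·a.
Adding the three: (m₁ − m₂)g = (m₁ + m₂ + 0.2505)a, so a = (3.45 − 2.32)(9.81)/(3.45 + 2.32 + 0.2505) = 1.841 m/s².

a ≈ 1.84 m/s²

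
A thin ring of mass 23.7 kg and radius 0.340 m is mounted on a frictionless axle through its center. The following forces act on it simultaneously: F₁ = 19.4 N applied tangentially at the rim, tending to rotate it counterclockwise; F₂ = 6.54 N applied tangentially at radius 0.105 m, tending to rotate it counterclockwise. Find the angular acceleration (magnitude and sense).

α ≈ 2.66 rad/s², counterclockwise

I = MR² = (23.7)(0.340)² = 2.740 kg·m².
Taking counterclockwise as positive: τ₁ = +(19.4)(0.340) = +6.596 N·m; τ₂ = +(6.54)(0.105) = +0.6867 N·m.
Net torque τ = 7.283 N·m.
α = τ/I = 7.283/2.740 = 2.658 rad/s².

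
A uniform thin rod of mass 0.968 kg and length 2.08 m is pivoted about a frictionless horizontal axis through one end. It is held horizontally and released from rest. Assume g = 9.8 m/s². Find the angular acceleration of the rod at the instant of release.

About the pivot, I = (1/3)ML² = (1/3)(0.968)(2.08)² = 1.396 kg·m².
The weight acts at the center, a distance L/2 = 1.040 m from the pivot; τ = Mg(L/2) = 9.866 N·m.
α = τ/I = 9.866/1.396 = 7.067 rad/s².
(Equivalently α = (3g/(2L)) = 7.067 rad/s².)

α ≈ 7.07 rad/s²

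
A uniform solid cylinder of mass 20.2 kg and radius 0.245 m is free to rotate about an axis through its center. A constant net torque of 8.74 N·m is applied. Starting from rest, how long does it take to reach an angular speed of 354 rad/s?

t ≈ 24.6 s

I = ½MR² = (1/2)(20.2)(0.245)² = 0.6063 kg·m².
α = τ/I = 8.74/0.6063 = 14.42 rad/s².
ω = αt ⇒ t = ω/α = 354/14.42 = 24.56 s.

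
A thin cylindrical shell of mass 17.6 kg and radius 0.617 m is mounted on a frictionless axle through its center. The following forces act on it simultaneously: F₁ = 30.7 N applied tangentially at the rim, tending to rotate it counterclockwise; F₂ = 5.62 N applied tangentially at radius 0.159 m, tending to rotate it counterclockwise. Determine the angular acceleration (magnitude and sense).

I = MR² = (17.6)(0.617)² = 6.700 kg·m².
Taking counterclockwise as positive: τ₁ = +(30.7)(0.617) = +18.94 N·m; τ₂ = +(5.62)(0.159) = +0.8936 N·m.
Net torque τ = 19.84 N·m.
α = τ/I = 19.84/6.700 = 2.960 rad/s².

α ≈ 2.96 rad/s², counterclockwise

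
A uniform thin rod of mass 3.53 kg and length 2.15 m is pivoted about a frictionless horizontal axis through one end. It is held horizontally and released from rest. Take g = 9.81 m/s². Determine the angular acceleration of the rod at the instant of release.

α ≈ 6.84 rad/s²

About the pivot, I = (1/3)ML² = (1/3)(3.53)(2.15)² = 5.439 kg·m².
The weight acts at the center, a distance L/2 = 1.075 m from the pivot; τ = Mg(L/2) = 37.23 N·m.
α = τ/I = 37.23/5.439 = 6.844 rad/s².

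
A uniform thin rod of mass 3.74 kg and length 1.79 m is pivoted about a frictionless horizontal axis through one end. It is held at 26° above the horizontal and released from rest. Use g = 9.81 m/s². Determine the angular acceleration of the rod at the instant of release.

About the pivot, I = (1/3)ML² = (1/3)(3.74)(1.79)² = 3.994 kg·m².
The weight acts at the center, a distance L/2 = 0.8950 m from the pivot; τ = Mg(L/2) cos 26° = 29.51 N·m.
α = τ/I = 29.51/3.994 = 7.389 rad/s².
(Equivalently α = (3g/(2L)) cos 26° = 7.389 rad/s².)

α ≈ 7.39 rad/s²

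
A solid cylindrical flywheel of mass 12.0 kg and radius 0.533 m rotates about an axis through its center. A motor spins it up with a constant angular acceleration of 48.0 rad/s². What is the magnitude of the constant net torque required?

τ ≈ 81.8 N·m

I = ½MR² = (1/2)(12.0)(0.533)² = 1.705 kg·m².
τ = Iα = (1.705)(48.00) = 81.82 N·m.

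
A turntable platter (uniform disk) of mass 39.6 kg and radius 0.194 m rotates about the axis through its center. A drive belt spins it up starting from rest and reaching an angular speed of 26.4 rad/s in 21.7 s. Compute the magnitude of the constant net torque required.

τ ≈ 0.907 N·m

I = ½MR² = (1/2)(39.6)(0.194)² = 0.7452 kg·m².
α = Δω/Δt = (26.4 − 0)/21.7 = 1.217 rad/s².
τ = Iα = (0.7452)(1.217) = 0.9066 N·m.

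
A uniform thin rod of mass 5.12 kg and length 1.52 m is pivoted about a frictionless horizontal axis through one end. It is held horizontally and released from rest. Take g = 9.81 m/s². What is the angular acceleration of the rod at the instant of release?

α ≈ 9.68 rad/s²

About the pivot, I = (1/3)ML² = (1/3)(5.12)(1.52)² = 3.943 kg·m².
The weight acts at the center, a distance L/2 = 0.7600 m from the pivot; τ = Mg(L/2) = 38.17 N·m.
α = τ/I = 38.17/3.943 = 9.681 rad/s².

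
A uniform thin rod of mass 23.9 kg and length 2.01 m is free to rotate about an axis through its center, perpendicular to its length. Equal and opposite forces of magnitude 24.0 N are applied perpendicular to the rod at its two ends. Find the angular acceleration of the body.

I = (1/12)ML² = (1/12)(23.9)(2.01)² = 8.047 kg·m².
The couple gives τ = F·(L/2) + F·(L/2) = F L = (24.0)(2.01) = 48.24 N·m.
From τ = Iα: α = 48.24/8.047 = 5.995 rad/s².

α ≈ 6.00 rad/s²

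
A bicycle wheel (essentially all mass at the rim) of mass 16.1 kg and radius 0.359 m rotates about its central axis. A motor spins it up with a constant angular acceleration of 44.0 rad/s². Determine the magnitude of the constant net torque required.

I = MR² = (16.1)(0.359)² = 2.075 kg·m².
τ = Iα = (2.075)(44.00) = 91.30 N·m.

τ ≈ 91.3 N·m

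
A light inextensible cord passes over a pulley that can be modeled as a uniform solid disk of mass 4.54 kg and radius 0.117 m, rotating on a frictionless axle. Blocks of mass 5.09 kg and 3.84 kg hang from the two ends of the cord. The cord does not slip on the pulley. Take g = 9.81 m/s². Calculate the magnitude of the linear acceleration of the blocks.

a ≈ 1.09 m/s²

I = ½MR² = (1/2)(4.54)(0.117)² = 0.03107 kg·m².
Heavier block: m₁g − T₁ = m₁a. Lighter block: T₂ − m₂g = m₂a.
Pulley: (T₁ − T₂)R = Iα = I(a/R), so T₁ − T₂ = (I/R²)a = (1/2)M_p a = 2.270·a.
Adding the three: (m₁ − m₂)g = (m₁ + m₂ + 2.270)a, so a = (5.09 − 3.84)(9.81)/(5.09 + 3.84 + 2.270) = 1.095 m/s².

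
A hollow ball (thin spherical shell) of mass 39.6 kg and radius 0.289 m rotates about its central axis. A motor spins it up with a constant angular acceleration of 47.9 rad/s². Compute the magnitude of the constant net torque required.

I = (2/3)MR² = (2/3)(39.6)(0.289)² = 2.205 kg·m².
τ = Iα = (2.205)(47.90) = 105.6 N·m.

τ ≈ 106 N·m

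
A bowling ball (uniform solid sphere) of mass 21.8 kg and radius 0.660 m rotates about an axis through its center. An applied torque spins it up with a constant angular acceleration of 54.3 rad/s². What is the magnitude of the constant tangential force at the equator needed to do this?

I = (2/5)MR² = (2/5)(21.8)(0.660)² = 3.798 kg·m².
The required torque is τ = Iα = (3.798)(54.30) = 206.3 N·m.
A tangential force at the equator gives τ = FR, so F = τ/R = 206.3/0.660 = 312.5 N.

F ≈ 313 N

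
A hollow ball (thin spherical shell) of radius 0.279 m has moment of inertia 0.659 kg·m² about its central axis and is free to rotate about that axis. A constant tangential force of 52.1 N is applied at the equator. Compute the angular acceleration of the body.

α ≈ 22.1 rad/s²

τ = F R = (52.1)(0.279) = 14.54 N·m.
Newton's second law for rotation, τ = Iα, gives α = τ/I = 14.54/0.6590 = 22.06 rad/s².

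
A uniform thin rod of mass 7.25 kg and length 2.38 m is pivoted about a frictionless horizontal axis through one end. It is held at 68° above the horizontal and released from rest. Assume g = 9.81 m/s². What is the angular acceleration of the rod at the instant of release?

α ≈ 2.32 rad/s²

About the pivot, I = (1/3)ML² = (1/3)(7.25)(2.38)² = 13.69 kg·m².
The weight acts at the center, a distance L/2 = 1.190 m from the pivot; τ = Mg(L/2) cos 68° = 31.71 N·m.
α = τ/I = 31.71/13.69 = 2.316 rad/s².
(Equivalently α = (3g/(2L)) cos 68° = 2.316 rad/s².)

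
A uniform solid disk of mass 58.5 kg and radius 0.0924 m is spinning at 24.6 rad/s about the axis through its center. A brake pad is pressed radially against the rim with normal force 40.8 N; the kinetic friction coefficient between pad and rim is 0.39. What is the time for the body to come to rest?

I = ½MR² = (1/2)(58.5)(0.0924)² = 0.2497 kg·m².
Friction force f = μN = (0.39)(40.8) = 15.91 N at the rim; torque magnitude τ = fR = 1.470 N·m, opposing ω.
|α| = τ/I = 1.470/0.2497 = 5.887 rad/s² (deceleration).
0 = ω₀ − |α|t ⇒ t = ω₀/|α| = 24.6/5.887 = 4.178 s.

t ≈ 4.18 s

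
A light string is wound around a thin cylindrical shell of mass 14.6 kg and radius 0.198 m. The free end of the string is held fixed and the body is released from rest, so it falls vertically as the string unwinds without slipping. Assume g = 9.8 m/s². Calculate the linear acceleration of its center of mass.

Translation: Mg − T = Ma. Rotation about the center: TR = Iα with I = MR².
With a = αR: T = (I/R²)a = M a, so Mg = (1 + 1.000)Ma.
a = g/(1 + 1.000) = 9.8/2.000 = 4.900 m/s².

a ≈ 4.90 m/s²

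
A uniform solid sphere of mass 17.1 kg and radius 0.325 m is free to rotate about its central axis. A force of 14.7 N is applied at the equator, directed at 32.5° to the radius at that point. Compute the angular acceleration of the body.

α ≈ 3.55 rad/s²

I = (2/5)MR² = (2/5)(17.1)(0.325)² = 0.7225 kg·m².
Only the tangential component produces torque: τ = F R sinθ = (14.7)(0.325) sin 32.5° = 2.567 N·m.
From τ = Iα: α = 2.567/0.7225 = 3.553 rad/s².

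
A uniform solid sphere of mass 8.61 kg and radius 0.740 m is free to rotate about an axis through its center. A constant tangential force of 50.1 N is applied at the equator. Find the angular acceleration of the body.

α ≈ 19.7 rad/s²

I = (2/5)MR² = (2/5)(8.61)(0.740)² = 1.886 kg·m².
τ = F R = (50.1)(0.740) = 37.07 N·m.
From τ = Iα: α = 37.07/1.886 = 19.66 rad/s².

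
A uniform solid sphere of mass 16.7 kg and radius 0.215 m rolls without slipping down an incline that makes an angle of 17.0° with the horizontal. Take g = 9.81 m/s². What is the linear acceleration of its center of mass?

Translation along the incline: Mg sinθ − f = Ma.
Rotation about the center: fR = Iα with I = (2/5)MR². No-slip gives a = αR, so f = (I/R²)a = (2/5)M a.
Substituting: Mg sinθ = (1 + 0.4000)Ma, so a = g sinθ/(1 + 0.4000) = (9.81) sin 17.0° / 1.400 = 2.049 m/s².

a ≈ 2.05 m/s²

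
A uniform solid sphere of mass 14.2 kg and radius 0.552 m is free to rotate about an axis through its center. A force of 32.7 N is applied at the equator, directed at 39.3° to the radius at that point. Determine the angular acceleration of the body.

I = (2/5)MR² = (2/5)(14.2)(0.552)² = 1.731 kg·m².
Only the tangential component produces torque: τ = F R sinθ = (32.7)(0.552) sin 39.3° = 11.43 N·m.
Newton's second law for rotation, τ = Iα, gives α = τ/I = 11.43/1.731 = 6.606 rad/s².

α ≈ 6.61 rad/s²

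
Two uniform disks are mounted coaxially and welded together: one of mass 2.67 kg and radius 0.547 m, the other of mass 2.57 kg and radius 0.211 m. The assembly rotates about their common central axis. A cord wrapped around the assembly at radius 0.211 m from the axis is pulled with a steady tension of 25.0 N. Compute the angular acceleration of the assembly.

I = ½M₁R₁² + ½M₂R₂² = ½(2.67)(0.547)² + ½(2.57)(0.211)² = 0.4567 kg·m².
τ = F r = (25.0)(0.211) = 5.275 N·m.
α = τ/I = 5.275/0.4567 = 11.55 rad/s².

α ≈ 11.6 rad/s²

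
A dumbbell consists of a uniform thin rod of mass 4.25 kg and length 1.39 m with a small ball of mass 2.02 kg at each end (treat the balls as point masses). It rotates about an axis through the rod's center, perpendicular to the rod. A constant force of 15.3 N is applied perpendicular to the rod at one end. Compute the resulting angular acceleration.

I_rod = (1/12)ML² = (1/12)(4.25)(1.39)² = 0.6843 kg·m².
I_balls = 2·m·(L/2)² = 2(2.02)(0.6950)² = 1.951 kg·m².
Total I = 2.636 kg·m².
τ = F·(L/2) = (15.3)(0.695) = 10.63 N·m.
α = τ/I = 10.63/2.636 = 4.034 rad/s².

α ≈ 4.03 rad/s²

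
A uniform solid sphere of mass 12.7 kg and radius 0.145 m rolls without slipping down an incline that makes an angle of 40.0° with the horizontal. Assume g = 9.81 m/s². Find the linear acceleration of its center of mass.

Translation along the incline: Mg sinθ − f = Ma.
Rotation about the center: fR = Iα with I = (2/5)MR². No-slip gives a = αR, so f = (I/R²)a = (2/5)M a.
Substituting: Mg sinθ = (1 + 0.4000)Ma, so a = g sinθ/(1 + 0.4000) = (9.81) sin 40.0° / 1.400 = 4.504 m/s².

a ≈ 4.50 m/s²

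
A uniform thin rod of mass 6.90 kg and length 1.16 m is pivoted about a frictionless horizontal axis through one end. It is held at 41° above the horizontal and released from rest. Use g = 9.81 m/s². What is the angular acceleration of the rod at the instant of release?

α ≈ 9.57 rad/s²

About the pivot, I = (1/3)ML² = (1/3)(6.90)(1.16)² = 3.095 kg·m².
The weight acts at the center, a distance L/2 = 0.5800 m from the pivot; τ = Mg(L/2) cos 41° = 29.63 N·m.
α = τ/I = 29.63/3.095 = 9.574 rad/s².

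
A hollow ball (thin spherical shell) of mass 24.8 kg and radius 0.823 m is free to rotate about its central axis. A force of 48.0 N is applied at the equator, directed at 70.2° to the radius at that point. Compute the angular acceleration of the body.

I = (2/3)MR² = (2/3)(24.8)(0.823)² = 11.20 kg·m².
Only the tangential component produces torque: τ = F R sinθ = (48.0)(0.823) sin 70.2° = 37.17 N·m.
Newton's second law for rotation, τ = Iα, gives α = τ/I = 37.17/11.20 = 3.319 rad/s².

α ≈ 3.32 rad/s²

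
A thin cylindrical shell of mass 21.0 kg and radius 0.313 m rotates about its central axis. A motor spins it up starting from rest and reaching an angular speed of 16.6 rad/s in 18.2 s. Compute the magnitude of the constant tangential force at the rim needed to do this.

I = MR² = (21.0)(0.313)² = 2.057 kg·m².
α = Δω/Δt = (16.6 − 0)/18.2 = 0.9121 rad/s².
The required torque is τ = Iα = (2.057)(0.9121) = 1.876 N·m.
A tangential force at the rim gives τ = FR, so F = τ/R = 1.876/0.313 = 5.995 N.

F ≈ 6.00 N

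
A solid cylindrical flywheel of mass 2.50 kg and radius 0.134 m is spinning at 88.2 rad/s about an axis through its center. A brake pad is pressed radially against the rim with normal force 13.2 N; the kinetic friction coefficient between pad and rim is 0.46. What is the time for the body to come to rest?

t ≈ 2.43 s

I = ½MR² = (1/2)(2.50)(0.134)² = 0.02245 kg·m².
Friction force f = μN = (0.46)(13.2) = 6.072 N at the rim; torque magnitude τ = fR = 0.8136 N·m, opposing ω.
|α| = τ/I = 0.8136/0.02245 = 36.25 rad/s² (deceleration).
0 = ω₀ − |α|t ⇒ t = ω₀/|α| = 88.2/36.25 = 2.433 s.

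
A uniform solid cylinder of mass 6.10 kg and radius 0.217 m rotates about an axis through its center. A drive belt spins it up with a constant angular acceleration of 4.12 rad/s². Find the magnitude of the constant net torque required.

I = ½MR² = (1/2)(6.10)(0.217)² = 0.1436 kg·m².
τ = Iα = (0.1436)(4.120) = 0.5917 N·m.

τ ≈ 0.592 N·m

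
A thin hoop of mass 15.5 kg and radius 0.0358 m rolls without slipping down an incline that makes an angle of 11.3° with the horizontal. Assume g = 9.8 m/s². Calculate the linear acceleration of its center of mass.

Translation along the incline: Mg sinθ − f = Ma.
Rotation about the center: fR = Iα with I = MR². No-slip gives a = αR, so f = (I/R²)a = M a.
Substituting: Mg sinθ = (1 + 1.000)Ma, so a = g sinθ/(1 + 1.000) = (9.8) sin 11.3° / 2.000 = 0.9601 m/s².

a ≈ 0.960 m/s²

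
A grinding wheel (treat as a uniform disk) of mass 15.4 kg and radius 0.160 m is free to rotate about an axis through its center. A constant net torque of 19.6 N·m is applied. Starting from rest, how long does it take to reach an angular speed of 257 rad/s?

I = ½MR² = (1/2)(15.4)(0.160)² = 0.1971 kg·m².
α = τ/I = 19.6/0.1971 = 99.43 rad/s².
ω = αt ⇒ t = ω/α = 257/99.43 = 2.585 s.

t ≈ 2.58 s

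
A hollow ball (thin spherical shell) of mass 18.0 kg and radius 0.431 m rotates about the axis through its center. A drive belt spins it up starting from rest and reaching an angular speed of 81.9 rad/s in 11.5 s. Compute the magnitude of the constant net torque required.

τ ≈ 15.9 N·m

I = (2/3)MR² = (2/3)(18.0)(0.431)² = 2.229 kg·m².
α = Δω/Δt = (81.9 − 0)/11.5 = 7.122 rad/s².
τ = Iα = (2.229)(7.122) = 15.88 N·m.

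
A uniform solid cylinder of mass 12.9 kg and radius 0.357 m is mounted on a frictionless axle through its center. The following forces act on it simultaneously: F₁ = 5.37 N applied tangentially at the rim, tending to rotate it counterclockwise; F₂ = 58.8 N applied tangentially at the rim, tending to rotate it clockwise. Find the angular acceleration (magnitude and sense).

I = ½MR² = (1/2)(12.9)(0.357)² = 0.8220 kg·m².
Taking counterclockwise as positive: τ₁ = +(5.37)(0.357) = +1.917 N·m; τ₂ = −(58.8)(0.357) = −20.99 N·m.
Net torque τ = -19.07 N·m.
α = τ/I = -19.07/0.8220 = -23.20 rad/s².

α ≈ 23.2 rad/s², clockwise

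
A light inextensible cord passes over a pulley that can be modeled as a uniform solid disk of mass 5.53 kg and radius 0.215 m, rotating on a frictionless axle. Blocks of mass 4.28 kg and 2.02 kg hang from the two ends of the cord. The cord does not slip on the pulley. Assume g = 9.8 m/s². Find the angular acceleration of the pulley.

I = ½MR² = (1/2)(5.53)(0.215)² = 0.1278 kg·m².
Heavier block: m₁g − T₁ = m₁a. Lighter block: T₂ − m₂g = m₂a.
Pulley: (T₁ − T₂)R = Iα = I(a/R), so T₁ − T₂ = (I/R²)a = (1/2)M_p a = 2.765·a.
Adding the three: (m₁ − m₂)g = (m₁ + m₂ + 2.765)a, so a = (4.28 − 2.02)(9.8)/(4.28 + 2.02 + 2.765) = 2.443 m/s².
α = a/R = 2.443/0.215 = 11.36 rad/s².

α ≈ 11.4 rad/s²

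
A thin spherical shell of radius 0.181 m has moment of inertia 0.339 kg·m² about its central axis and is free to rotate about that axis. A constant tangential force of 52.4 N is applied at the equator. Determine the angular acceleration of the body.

α ≈ 28.0 rad/s²

τ = F R = (52.4)(0.181) = 9.484 N·m.
From τ = Iα: α = 9.484/0.3390 = 27.98 rad/s².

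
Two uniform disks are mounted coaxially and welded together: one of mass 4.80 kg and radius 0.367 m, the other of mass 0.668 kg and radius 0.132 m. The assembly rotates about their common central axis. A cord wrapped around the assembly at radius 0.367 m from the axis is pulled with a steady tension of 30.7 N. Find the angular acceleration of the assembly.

I = ½M₁R₁² + ½M₂R₂² = ½(4.80)(0.367)² + ½(0.668)(0.132)² = 0.3291 kg·m².
τ = F r = (30.7)(0.367) = 11.27 N·m.
α = τ/I = 11.27/0.3291 = 34.24 rad/s².

α ≈ 34.2 rad/s²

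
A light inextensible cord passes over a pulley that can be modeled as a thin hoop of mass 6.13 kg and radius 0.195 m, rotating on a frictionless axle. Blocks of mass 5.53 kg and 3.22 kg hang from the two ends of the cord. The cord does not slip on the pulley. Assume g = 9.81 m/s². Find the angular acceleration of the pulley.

α ≈ 7.81 rad/s²

I = MR² = (6.13)(0.195)² = 0.2331 kg·m².
Heavier block: m₁g − T₁ = m₁a. Lighter block: T₂ − m₂g = m₂a.
Pulley: (T₁ − T₂)R = Iα = I(a/R), so T₁ − T₂ = (I/R²)a = 1·M_p a = 6.130·a.
Adding the three: (m₁ − m₂)g = (m₁ + m₂ + 6.130)a, so a = (5.53 − 3.22)(9.81)/(5.53 + 3.22 + 6.130) = 1.523 m/s².
α = a/R = 1.523/0.195 = 7.810 rad/s².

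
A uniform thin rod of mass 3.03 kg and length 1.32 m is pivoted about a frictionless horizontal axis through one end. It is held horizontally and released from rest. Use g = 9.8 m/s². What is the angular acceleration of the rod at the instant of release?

α ≈ 11.1 rad/s²

About the pivot, I = (1/3)ML² = (1/3)(3.03)(1.32)² = 1.760 kg·m².
The weight acts at the center, a distance L/2 = 0.6600 m from the pivot; τ = Mg(L/2) = 19.60 N·m.
α = τ/I = 19.60/1.760 = 11.14 rad/s².
(Equivalently α = (3g/(2L)) = 11.14 rad/s².)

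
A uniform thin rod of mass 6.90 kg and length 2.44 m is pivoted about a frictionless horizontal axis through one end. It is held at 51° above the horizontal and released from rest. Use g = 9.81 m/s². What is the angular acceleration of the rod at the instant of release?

α ≈ 3.80 rad/s²

About the pivot, I = (1/3)ML² = (1/3)(6.90)(2.44)² = 13.69 kg·m².
The weight acts at the center, a distance L/2 = 1.220 m from the pivot; τ = Mg(L/2) cos 51° = 51.97 N·m.
α = τ/I = 51.97/13.69 = 3.795 rad/s².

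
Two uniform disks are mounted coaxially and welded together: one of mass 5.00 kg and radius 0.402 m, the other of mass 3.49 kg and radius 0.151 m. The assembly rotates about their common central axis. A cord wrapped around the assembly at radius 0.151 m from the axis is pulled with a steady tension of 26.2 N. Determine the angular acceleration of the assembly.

I = ½M₁R₁² + ½M₂R₂² = ½(5.00)(0.402)² + ½(3.49)(0.151)² = 0.4438 kg·m².
τ = F r = (26.2)(0.151) = 3.956 N·m.
α = τ/I = 3.956/0.4438 = 8.914 rad/s².

α ≈ 8.91 rad/s²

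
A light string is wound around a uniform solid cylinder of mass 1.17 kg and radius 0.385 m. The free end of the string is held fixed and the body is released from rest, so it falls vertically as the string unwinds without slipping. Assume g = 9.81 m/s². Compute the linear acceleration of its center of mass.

a ≈ 6.54 m/s²

Translation: Mg − T = Ma. Rotation about the center: TR = Iα with I = ½MR².
With a = αR: T = (I/R²)a = (1/2)M a, so Mg = (1 + 0.5000)Ma.
a = g/(1 + 0.5000) = 9.81/1.500 = 6.540 m/s².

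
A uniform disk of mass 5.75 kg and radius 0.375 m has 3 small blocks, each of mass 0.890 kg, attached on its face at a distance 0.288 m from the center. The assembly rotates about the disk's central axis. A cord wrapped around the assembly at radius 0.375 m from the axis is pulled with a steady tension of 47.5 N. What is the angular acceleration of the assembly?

α ≈ 28.5 rad/s²

I_disk = ½MR² = ½(5.75)(0.375)² = 0.4043 kg·m².
I_blocks = 3·m·r² = 3(0.890)(0.288)² = 0.2215 kg·m².
Total I = 0.6258 kg·m².
τ = F r = (47.5)(0.375) = 17.81 N·m.
α = τ/I = 17.81/0.6258 = 28.47 rad/s².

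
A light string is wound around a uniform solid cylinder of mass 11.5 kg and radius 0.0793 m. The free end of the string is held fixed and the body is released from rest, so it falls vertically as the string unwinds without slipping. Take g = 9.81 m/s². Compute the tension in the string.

Translation: Mg − T = Ma. Rotation about the center: TR = Iα with I = ½MR².
With a = αR: T = (I/R²)a = (1/2)M a, so Mg = (1 + 0.5000)Ma.
a = g/(1 + 0.5000) = 9.81/1.500 = 6.540 m/s².
T = 0.5000·M·a = (0.5000)(11.5)(6.540) = 37.60 N.

T ≈ 37.6 N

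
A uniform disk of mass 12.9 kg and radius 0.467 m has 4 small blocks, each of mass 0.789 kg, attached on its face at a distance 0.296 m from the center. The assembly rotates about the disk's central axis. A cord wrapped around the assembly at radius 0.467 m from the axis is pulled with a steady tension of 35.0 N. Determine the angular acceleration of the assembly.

I_disk = ½MR² = ½(12.9)(0.467)² = 1.407 kg·m².
I_blocks = 4·m·r² = 4(0.789)(0.296)² = 0.2765 kg·m².
Total I = 1.683 kg·m².
τ = F r = (35.0)(0.467) = 16.35 N·m.
α = τ/I = 16.35/1.683 = 9.711 rad/s².

α ≈ 9.71 rad/s²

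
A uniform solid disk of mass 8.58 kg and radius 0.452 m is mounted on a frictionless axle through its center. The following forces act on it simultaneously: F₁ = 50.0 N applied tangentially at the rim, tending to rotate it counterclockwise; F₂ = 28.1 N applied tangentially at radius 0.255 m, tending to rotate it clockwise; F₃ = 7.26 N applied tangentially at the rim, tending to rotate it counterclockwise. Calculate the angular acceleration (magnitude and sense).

I = ½MR² = (1/2)(8.58)(0.452)² = 0.8765 kg·m².
Taking counterclockwise as positive: τ₁ = +(50.0)(0.452) = +22.60 N·m; τ₂ = −(28.1)(0.255) = −7.166 N·m; τ₃ = +(7.26)(0.452) = +3.282 N·m.
Net torque τ = 18.72 N·m.
α = τ/I = 18.72/0.8765 = 21.35 rad/s².

α ≈ 21.4 rad/s², counterclockwise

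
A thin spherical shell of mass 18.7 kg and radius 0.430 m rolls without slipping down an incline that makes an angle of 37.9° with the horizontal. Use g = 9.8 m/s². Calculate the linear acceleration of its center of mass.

a ≈ 3.61 m/s²

Translation along the incline: Mg sinθ − f = Ma.
Rotation about the center: fR = Iα with I = (2/3)MR². No-slip gives a = αR, so f = (I/R²)a = (2/3)M a.
Substituting: Mg sinθ = (1 + 0.6667)Ma, so a = g sinθ/(1 + 0.6667) = (9.8) sin 37.9° / 1.667 = 3.612 m/s².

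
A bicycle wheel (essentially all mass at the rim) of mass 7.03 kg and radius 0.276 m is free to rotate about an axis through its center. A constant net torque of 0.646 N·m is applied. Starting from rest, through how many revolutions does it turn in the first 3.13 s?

≈ 0.940 revolutions

I = MR² = (7.03)(0.276)² = 0.5355 kg·m².
α = τ/I = 0.646/0.5355 = 1.206 rad/s².
θ = ½αt² = ½(1.206)(3.13)² = 5.909 rad.
Revolutions = θ/(2π) = 0.9405.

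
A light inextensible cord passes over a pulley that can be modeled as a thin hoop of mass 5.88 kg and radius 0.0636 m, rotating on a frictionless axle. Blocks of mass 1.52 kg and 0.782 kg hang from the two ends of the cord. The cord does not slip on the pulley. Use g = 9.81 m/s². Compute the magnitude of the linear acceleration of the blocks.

a ≈ 0.885 m/s²

I = MR² = (5.88)(0.0636)² = 0.02378 kg·m².
Heavier block: m₁g − T₁ = m₁a. Lighter block: T₂ − m₂g = m₂a.
Pulley: (T₁ − T₂)R = Iα = I(a/R), so T₁ − T₂ = (I/R²)a = 1·M_p a = 5.880·a.
Adding the three: (m₁ − m₂)g = (m₁ + m₂ + 5.880)a, so a = (1.52 − 0.782)(9.81)/(1.52 + 0.782 + 5.880) = 0.8848 m/s².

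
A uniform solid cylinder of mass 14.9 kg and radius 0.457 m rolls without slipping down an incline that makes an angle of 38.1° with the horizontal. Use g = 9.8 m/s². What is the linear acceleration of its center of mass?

a ≈ 4.03 m/s²

Translation along the incline: Mg sinθ − f = Ma.
Rotation about the center: fR = Iα with I = ½MR². No-slip gives a = αR, so f = (I/R²)a = (1/2)M a.
Substituting: Mg sinθ = (1 + 0.5000)Ma, so a = g sinθ/(1 + 0.5000) = (9.8) sin 38.1° / 1.500 = 4.031 m/s².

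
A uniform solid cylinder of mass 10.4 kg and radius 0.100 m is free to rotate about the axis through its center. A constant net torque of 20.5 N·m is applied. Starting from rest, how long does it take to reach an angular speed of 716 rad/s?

I = ½MR² = (1/2)(10.4)(0.100)² = 0.05200 kg·m².
α = τ/I = 20.5/0.05200 = 394.2 rad/s².
ω = αt ⇒ t = ω/α = 716/394.2 = 1.816 s.

t ≈ 1.82 s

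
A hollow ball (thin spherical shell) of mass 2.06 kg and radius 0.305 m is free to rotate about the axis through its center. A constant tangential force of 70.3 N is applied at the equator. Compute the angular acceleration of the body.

I = (2/3)MR² = (2/3)(2.06)(0.305)² = 0.1278 kg·m².
τ = F R = (70.3)(0.305) = 21.44 N·m.
Newton's second law for rotation, τ = Iα, gives α = τ/I = 21.44/0.1278 = 167.8 rad/s².

α ≈ 168 rad/s²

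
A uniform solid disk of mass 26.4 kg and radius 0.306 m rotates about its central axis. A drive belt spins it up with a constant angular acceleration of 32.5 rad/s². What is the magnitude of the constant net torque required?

I = ½MR² = (1/2)(26.4)(0.306)² = 1.236 kg·m².
τ = Iα = (1.236)(32.50) = 40.17 N·m.

τ ≈ 40.2 N·m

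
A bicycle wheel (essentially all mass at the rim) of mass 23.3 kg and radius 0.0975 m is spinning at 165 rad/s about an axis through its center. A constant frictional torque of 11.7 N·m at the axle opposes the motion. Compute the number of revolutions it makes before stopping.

≈ 41.0 revolutions

I = MR² = (23.3)(0.0975)² = 0.2215 kg·m².
The net torque has magnitude 11.7 N·m, opposing ω.
|α| = τ/I = 11.70/0.2215 = 52.82 rad/s² (deceleration).
ω² = ω₀² − 2|α|θ with ω = 0 ⇒ θ = ω₀²/(2|α|) = 257.7 rad = 41.01 rev.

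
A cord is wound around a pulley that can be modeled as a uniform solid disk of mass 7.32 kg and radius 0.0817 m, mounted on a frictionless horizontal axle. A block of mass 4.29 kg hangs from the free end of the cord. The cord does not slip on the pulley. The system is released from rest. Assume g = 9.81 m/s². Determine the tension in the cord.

I = ½MR² = (1/2)(7.32)(0.0817)² = 0.02443 kg·m².
Block: mg − T = ma. Pulley: TR = Iα. No-slip: a = αR, so T = (I/R²)a = 3.660·a.
Then mg = (m + 3.660)a, so a = (4.29)(9.81)/(4.29 + 3.660) = 5.294 m/s².
T = 3.660·a = 19.37 N.

T ≈ 19.4 N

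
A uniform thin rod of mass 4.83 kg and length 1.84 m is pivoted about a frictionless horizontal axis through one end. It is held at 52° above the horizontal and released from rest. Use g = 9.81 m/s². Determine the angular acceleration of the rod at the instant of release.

α ≈ 4.92 rad/s²

About the pivot, I = (1/3)ML² = (1/3)(4.83)(1.84)² = 5.451 kg·m².
The weight acts at the center, a distance L/2 = 0.9200 m from the pivot; τ = Mg(L/2) cos 52° = 26.84 N·m.
α = τ/I = 26.84/5.451 = 4.924 rad/s².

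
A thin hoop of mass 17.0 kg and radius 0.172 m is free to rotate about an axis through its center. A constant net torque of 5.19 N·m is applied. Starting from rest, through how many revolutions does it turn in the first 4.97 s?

≈ 20.3 revolutions

I = MR² = (17.0)(0.172)² = 0.5029 kg·m².
α = τ/I = 5.19/0.5029 = 10.32 rad/s².
θ = ½αt² = ½(10.32)(4.97)² = 127.5 rad.
Revolutions = θ/(2π) = 20.28.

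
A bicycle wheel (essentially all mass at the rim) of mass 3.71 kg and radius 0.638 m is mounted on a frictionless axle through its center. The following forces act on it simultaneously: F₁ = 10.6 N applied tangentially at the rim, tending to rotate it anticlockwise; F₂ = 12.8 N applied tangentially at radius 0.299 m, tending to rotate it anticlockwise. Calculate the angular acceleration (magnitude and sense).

I = MR² = (3.71)(0.638)² = 1.510 kg·m².
Taking anticlockwise as positive: τ₁ = +(10.6)(0.638) = +6.763 N·m; τ₂ = +(12.8)(0.299) = +3.827 N·m.
Net torque τ = 10.59 N·m.
α = τ/I = 10.59/1.510 = 7.013 rad/s².

α ≈ 7.01 rad/s², anticlockwise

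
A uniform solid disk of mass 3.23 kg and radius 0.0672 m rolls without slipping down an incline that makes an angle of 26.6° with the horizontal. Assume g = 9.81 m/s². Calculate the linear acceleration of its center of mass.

Translation along the incline: Mg sinθ − f = Ma.
Rotation about the center: fR = Iα with I = ½MR². No-slip gives a = αR, so f = (I/R²)a = (1/2)M a.
Substituting: Mg sinθ = (1 + 0.5000)Ma, so a = g sinθ/(1 + 0.5000) = (9.81) sin 26.6° / 1.500 = 2.928 m/s².

a ≈ 2.93 m/s²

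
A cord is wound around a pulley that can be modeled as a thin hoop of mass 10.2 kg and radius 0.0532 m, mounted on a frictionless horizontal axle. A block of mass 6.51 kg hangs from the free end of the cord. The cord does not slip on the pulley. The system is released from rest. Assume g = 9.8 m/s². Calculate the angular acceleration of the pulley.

α ≈ 71.8 rad/s²

I = MR² = (10.2)(0.0532)² = 0.02887 kg·m².
Block: mg − T = ma. Pulley: TR = Iα. No-slip: a = αR, so T = (I/R²)a = 10.20·a.
Then mg = (m + 10.20)a, so a = (6.51)(9.8)/(6.51 + 10.20) = 3.818 m/s².
α = a/R = 3.818/0.0532 = 71.77 rad/s².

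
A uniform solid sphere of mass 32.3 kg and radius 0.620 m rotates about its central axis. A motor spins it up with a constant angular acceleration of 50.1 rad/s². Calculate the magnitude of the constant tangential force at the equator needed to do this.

F ≈ 401 N

I = (2/5)MR² = (2/5)(32.3)(0.620)² = 4.966 kg·m².
The required torque is τ = Iα = (4.966)(50.10) = 248.8 N·m.
A tangential force at the equator gives τ = FR, so F = τ/R = 248.8/0.620 = 401.3 N.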